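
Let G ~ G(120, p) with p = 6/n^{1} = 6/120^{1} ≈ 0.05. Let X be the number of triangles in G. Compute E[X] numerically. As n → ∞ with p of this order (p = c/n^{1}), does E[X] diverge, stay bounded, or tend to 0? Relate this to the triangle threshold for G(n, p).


Number of potential triangles: C(120, 3) = 280840.
Each occurs with probability p³ ≈ (0.05)³ ≈ 1.2500000e-04.
By linearity: E[X] = C(120, 3)·p³ ≈ 280840 · 1.2500000e-04 ≈ 35.10500.
Here α = 1, so p = 6/n is exactly at the triangle threshold p ~ 1/n. Asymptotically E[X] → c³/6 = 6³/6 = 36 ≈ 36.00000, a bounded constant. In this regime the triangle count is asymptotically Poisson(c³/6).

E[X] ≈ 35.10500; in regime p = Θ(1/n^{1}) E[X] stays bounded (at the triangle threshold p ~ 1/n).


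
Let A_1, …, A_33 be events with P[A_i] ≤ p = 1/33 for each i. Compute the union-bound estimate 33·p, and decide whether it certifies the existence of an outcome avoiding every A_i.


Union bound: P[∪_{i=1}^{33} A_i] ≤ Σ_i P[A_i] ≤ 33·p = 33·(1/33) = 1.
Numerically: 1 ≈ 1.000000.
Is 1 < 1? NO.
Since the bound 1 is ≥ 1, the union bound is uninformative here; it does NOT by itself certify existence.

33·p = 1 ≈ 1.000000; existence NOT certified by the union bound.


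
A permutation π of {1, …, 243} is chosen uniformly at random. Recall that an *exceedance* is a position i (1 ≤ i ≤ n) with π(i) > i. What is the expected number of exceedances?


Write X = Σ_{i=1}^{243} X_i, where X_i = 1_{π(i) > i}.
For each fixed i, π(i) is uniform over {1, …, 243} (marginal of a uniform permutation), so P[π(i) > i] = (n − i)/n. Summing: Σ_{i=1}^{243} (n − i)/n = (0 + 1 + … + 242)/243 = 243(243 − 1)/(2·243) = (243 − 1)/2.
Hence E[X] = Σ_{i=1}^{243} (243 − i)/243 = 121 ≈ 121.000.

E[X] = 121 = 121.000.


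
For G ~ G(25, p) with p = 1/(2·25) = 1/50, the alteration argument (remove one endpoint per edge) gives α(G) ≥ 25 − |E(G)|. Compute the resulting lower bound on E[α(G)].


E[|E(G)|] = C(25, 2)·p = 300 · (1/50) = 6.
E[α(G)] ≥ n − E[|E(G)|] = 25 − 6 = 19.
Numerically: ≈ 19.0000.
(This is only a lower bound; the true E[α(G)] may be larger.)

E[α(G)] ≥ 19 ≈ 19.0000.


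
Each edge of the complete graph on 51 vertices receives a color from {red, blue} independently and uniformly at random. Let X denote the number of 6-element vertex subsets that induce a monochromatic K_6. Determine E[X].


Let X = Σ_S X_S over the C(51, 6) = 18009460 subsets S of size 6, where X_S = 1 if the K_6 on S is monochromatic.
For a fixed S, the K_6 on S has C(6, 2) = 15 edges. P[all 15 edges red] = (1/2)^15, and likewise for blue, so P[monochromatic] = 2·(1/2)^15 = 2^{1 − 15} = 1/16384.
By linearity: E[X] = C(51, 6) · 2^{1 − 15} = 18009460 · 1/16384 = 4502365/4096.
Numerically: E[X] ≈ 1099.21021.

E[X] = C(51,6)·2^(1−C(6,2)) = 4502365/4096 ≈ 1099.21021.


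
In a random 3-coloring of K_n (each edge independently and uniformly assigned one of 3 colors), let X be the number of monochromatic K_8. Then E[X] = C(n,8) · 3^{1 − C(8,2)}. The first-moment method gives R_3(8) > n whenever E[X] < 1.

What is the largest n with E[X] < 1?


We need C(n, 8) · 3^{1 − 28} < 1, i.e. C(n, 8) < 3^{28 − 1} = 7625597484987.
Check values of n near the boundary:
  n = 154: C(154, 8) = 6521818990995; 6521818990995 < 7625597484987? YES
  n = 155: C(155, 8) = 6876747915675; 6876747915675 < 7625597484987? YES
  n = 156: C(156, 8) = 7248464019225; 7248464019225 < 7625597484987? YES
  n = 157: C(157, 8) = 7637643295425; 7637643295425 < 7625597484987? NO
  n = 158: C(158, 8) = 8044984271181; 8044984271181 < 7625597484987? NO
The largest n with C(n, 8) < 7625597484987 is n = 156 (where E[X] = 805384891025/847288609443 ≈ 0.9505437). Hence R_3(8) > 156, i.e. R_3(8) ≥ 157.

Largest n = 156; hence R_3(8) > 156.


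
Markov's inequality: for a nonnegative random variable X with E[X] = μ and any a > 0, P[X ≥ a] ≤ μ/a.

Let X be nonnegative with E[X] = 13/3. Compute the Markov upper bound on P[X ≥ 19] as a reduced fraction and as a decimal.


μ = E[X] = 13/3, a = 19.
Markov: P[X ≥ 19] ≤ μ/a = (13/3)/19 = 13/57.
Numerically: ≈ 0.228070.
(Since a = 19 > μ = 4.333333, the bound 13/57 is < 1 and informative.)

P[X ≥ 19] ≤ 13/57 ≈ 0.228070.


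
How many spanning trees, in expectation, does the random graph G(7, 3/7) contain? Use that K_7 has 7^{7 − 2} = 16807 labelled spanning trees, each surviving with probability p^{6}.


K_7 has 7^{7 − 2} = 16807 labelled spanning trees.
For each such spanning tree H, let X_H = 1 if all 6 edges of H are present in G. Then P[X_H = 1] = p^{6} = (3/7)^{6} = 729/117649.
By linearity of expectation: E[X] = Σ_H E[X_H] = 16807 · p^{6} = 16807 · 729/117649 = 729/7.
Numerically: E[X] ≈ 104.14.

E[X] = 16807 · (3/7)^{6} = 729/7 ≈ 104.14.


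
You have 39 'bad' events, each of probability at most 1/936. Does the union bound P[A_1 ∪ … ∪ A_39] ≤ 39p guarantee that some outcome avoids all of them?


Union bound: P[∪_{i=1}^{39} A_i] ≤ Σ_i P[A_i] ≤ 39·p = 39·(1/936) = 1/24.
Numerically: 1/24 ≈ 0.04167.
Is 1/24 < 1? YES.
Since P[∪ A_i] ≤ 1/24 < 1, the complement has P[∩ A_i^c] ≥ 1 − 1/24 = 23/24 > 0, so some outcome avoids every A_i.

39·p = 1/24 ≈ 0.04167; existence CERTIFIED by the union bound.


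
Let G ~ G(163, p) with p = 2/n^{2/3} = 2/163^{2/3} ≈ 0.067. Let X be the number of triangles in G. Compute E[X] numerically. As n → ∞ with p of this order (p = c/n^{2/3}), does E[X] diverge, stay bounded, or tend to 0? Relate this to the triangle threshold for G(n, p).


Number of potential triangles: C(163, 3) = 708561.
Each occurs with probability p³ ≈ (0.067)³ ≈ 3.01103e-04.
By linearity: E[X] = C(163, 3)·p³ ≈ 708561 · 3.01103e-04 ≈ 213.350.
Since α = 2/3 < 1, p = c/n^{2/3} ≫ 1/n is above the triangle threshold p ~ 1/n. Asymptotically E[X] ~ (c³/6)·n^{3(1−α)} = (2³/6)·n^{1} → ∞; triangles are abundant w.h.p.

E[X] ≈ 213.350; in regime p = Θ(1/n^{2/3}) E[X] diverges (above the triangle threshold p ~ 1/n).


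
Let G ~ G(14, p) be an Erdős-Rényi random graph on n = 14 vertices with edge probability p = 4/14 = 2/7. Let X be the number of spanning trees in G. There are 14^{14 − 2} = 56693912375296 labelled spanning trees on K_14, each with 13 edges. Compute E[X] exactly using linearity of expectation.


K_14 has 14^{14 − 2} = 56693912375296 labelled spanning trees.
For each such spanning tree H, let X_H = 1 if all 13 edges of H are present in G. Then P[X_H = 1] = p^{13} = (2/7)^{13} = 8192/96889010407.
Summing the indicators: E[X] = Σ_H E[X_H] = 56693912375296 · p^{13} = 56693912375296 · 8192/96889010407 = 33554432/7.
Numerically: E[X] ≈ 4.7935e+06.

E[X] = 56693912375296 · (2/7)^{13} = 33554432/7 ≈ 4.7935e+06.


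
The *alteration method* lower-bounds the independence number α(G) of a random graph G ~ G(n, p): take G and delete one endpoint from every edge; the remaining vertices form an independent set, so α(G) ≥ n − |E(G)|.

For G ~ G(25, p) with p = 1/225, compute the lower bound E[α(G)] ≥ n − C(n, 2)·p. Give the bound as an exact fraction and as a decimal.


E[|E(G)|] = C(25, 2)·p = 300 · (1/225) = 4/3.
E[α(G)] ≥ n − E[|E(G)|] = 25 − 4/3 = 71/3.
Numerically: ≈ 23.666667.
(This is only a lower bound; the true E[α(G)] may be larger.)

E[α(G)] ≥ 71/3 ≈ 23.666667.


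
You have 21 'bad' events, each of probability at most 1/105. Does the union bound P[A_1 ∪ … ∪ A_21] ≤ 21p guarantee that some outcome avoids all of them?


Union bound: P[∪_{i=1}^{21} A_i] ≤ Σ_i P[A_i] ≤ 21·p = 21·(1/105) = 1/5.
Numerically: 1/5 ≈ 0.200000.
Is 1/5 < 1? YES.
Since P[∪ A_i] ≤ 1/5 < 1, the complement has P[∩ A_i^c] ≥ 1 − 1/5 = 4/5 > 0, so some outcome avoids every A_i.

21·p = 1/5 ≈ 0.200000; existence CERTIFIED by the union bound.


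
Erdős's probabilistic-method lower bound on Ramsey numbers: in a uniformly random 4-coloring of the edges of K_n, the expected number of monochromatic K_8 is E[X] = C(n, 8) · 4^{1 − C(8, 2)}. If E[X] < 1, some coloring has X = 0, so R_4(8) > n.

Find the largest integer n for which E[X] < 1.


We need C(n, 8) · 4^{1 − 28} < 1, i.e. C(n, 8) < 4^{28 − 1} = 18014398509481984.
Check values of n near the boundary:
  n = 407: C(407, 8) = 17424959239309050; 17424959239309050 < 18014398509481984? YES
  n = 408: C(408, 8) = 17773458424095231; 17773458424095231 < 18014398509481984? YES
  n = 409: C(409, 8) = 18128041135797879; 18128041135797879 < 18014398509481984? NO
  n = 410: C(410, 8) = 18488798173326195; 18488798173326195 < 18014398509481984? NO
The largest n with C(n, 8) < 18014398509481984 is n = 408 (where E[X] = 17773458424095231/18014398509481984 ≈ 0.987). Hence R_4(8) > 408, i.e. R_4(8) ≥ 409.

Largest n = 408; hence R_4(8) > 408.


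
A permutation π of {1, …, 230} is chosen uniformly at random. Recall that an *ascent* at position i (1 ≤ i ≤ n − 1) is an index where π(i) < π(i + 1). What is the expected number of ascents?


Write X = Σ X_I over i = 1, …, 229, with X_I the indicator of one ascent.
There are 229 indicators.
For each fixed i, the pair (π(i), π(i+1)) is a uniformly random ordered pair of distinct values from {1, …, 230}; by symmetry P[π(i) < π(i+1)] = 1/2.
By linearity: E[X] = 229 · (1/2) = (230 − 1) · (1/2) = 229/2 ≈ 114.500.

E[X] = 229/2 = 114.500.


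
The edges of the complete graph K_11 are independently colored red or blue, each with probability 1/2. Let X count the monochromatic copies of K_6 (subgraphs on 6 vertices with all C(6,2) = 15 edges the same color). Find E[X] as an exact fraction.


Let X = Σ_S X_S over the C(11, 6) = 462 subsets S of size 6, where X_S = 1 if the K_6 on S is monochromatic.
For a fixed S, the K_6 on S has C(6, 2) = 15 edges. P[all 15 edges red] = (1/2)^15, and likewise for blue, so P[monochromatic] = 2·(1/2)^15 = 2^{1 − 15} = 1/16384.
Summing: E[X] = C(11, 6) · 2^{1 − 15} = 462 · 1/16384 = 231/8192.
Numerically: E[X] ≈ 0.02820.

E[X] = C(11,6)·2^(1−C(6,2)) = 231/8192 ≈ 0.02820.


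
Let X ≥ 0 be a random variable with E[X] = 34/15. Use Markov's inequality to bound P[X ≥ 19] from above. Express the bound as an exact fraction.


μ = E[X] = 34/15, a = 19.
Markov: P[X ≥ 19] ≤ μ/a = (34/15)/19 = 34/285.
Numerically: ≈ 0.1193.
(Since a = 19 > μ = 2.2667, the bound 34/285 is < 1 and informative.)

P[X ≥ 19] ≤ 34/285 ≈ 0.1193.


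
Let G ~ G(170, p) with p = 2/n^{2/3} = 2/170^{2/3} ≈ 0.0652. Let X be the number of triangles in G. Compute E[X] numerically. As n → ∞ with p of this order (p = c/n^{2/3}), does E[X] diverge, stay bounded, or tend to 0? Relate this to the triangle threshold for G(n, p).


Number of potential triangles: C(170, 3) = 804440.
Each occurs with probability p³ ≈ (0.0652)³ ≈ 2.76817e-04.
By linearity: E[X] = C(170, 3)·p³ ≈ 804440 · 2.76817e-04 ≈ 222.682.
Since α = 2/3 < 1, p = c/n^{2/3} ≫ 1/n is above the triangle threshold p ~ 1/n. Asymptotically E[X] ~ (c³/6)·n^{3(1−α)} = (2³/6)·n^{1} → ∞; triangles are abundant w.h.p.

E[X] ≈ 222.682; in regime p = Θ(1/n^{2/3}) E[X] diverges (above the triangle threshold p ~ 1/n).


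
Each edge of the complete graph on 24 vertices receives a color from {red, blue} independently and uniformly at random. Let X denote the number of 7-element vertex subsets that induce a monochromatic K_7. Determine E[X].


Let X = Σ_S X_S over the C(24, 7) = 346104 subsets S of size 7, where X_S = 1 if the K_7 on S is monochromatic.
For a fixed S, the K_7 on S has C(7, 2) = 21 edges. P[all 21 edges red] = (1/2)^21, and likewise for blue, so P[monochromatic] = 2·(1/2)^21 = 2^{1 − 21} = 1/1048576.
By linearity of expectation: E[X] = C(24, 7) · 2^{1 − 21} = 346104 · 1/1048576 = 43263/131072.
Numerically: E[X] ≈ 0.330.

E[X] = C(24,7)·2^(1−C(7,2)) = 43263/131072 ≈ 0.330.


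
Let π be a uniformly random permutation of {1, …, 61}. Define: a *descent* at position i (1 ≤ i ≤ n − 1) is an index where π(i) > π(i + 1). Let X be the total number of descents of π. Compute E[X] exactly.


Write X = Σ X_I over i = 1, …, 60, with X_I the indicator of one descent.
There are 60 indicators.
For each fixed i, the pair (π(i), π(i+1)) is a uniformly random ordered pair of distinct values from {1, …, 61}; by symmetry P[π(i) > π(i+1)] = 1/2.
By linearity: E[X] = 60 · (1/2) = (61 − 1) · (1/2) = 30 ≈ 30.000000.

E[X] = 30 = 30.000000.


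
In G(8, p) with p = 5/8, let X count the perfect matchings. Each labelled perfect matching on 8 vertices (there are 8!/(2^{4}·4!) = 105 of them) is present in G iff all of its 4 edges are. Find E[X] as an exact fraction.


K_8 has 8!/(2^{4}·4!) = 105 labelled perfect matchings.
For each such perfect matching H, let X_H = 1 if all 4 edges of H are present in G. Then P[X_H = 1] = p^{4} = (5/8)^{4} = 625/4096.
By linearity: E[X] = Σ_H E[X_H] = 105 · p^{4} = 105 · 625/4096 = 65625/4096.
Numerically: E[X] ≈ 16.0217.

E[X] = 105 · (5/8)^{4} = 65625/4096 ≈ 16.0217.


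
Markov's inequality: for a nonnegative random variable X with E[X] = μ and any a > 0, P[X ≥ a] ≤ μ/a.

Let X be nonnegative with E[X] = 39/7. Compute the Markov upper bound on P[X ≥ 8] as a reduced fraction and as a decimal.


μ = E[X] = 39/7, a = 8.
Markov: P[X ≥ 8] ≤ μ/a = (39/7)/8 = 39/56.
Numerically: ≈ 0.69643.
(Since a = 8 > μ = 5.57143, the bound 39/56 is < 1 and informative.)

P[X ≥ 8] ≤ 39/56 ≈ 0.69643.


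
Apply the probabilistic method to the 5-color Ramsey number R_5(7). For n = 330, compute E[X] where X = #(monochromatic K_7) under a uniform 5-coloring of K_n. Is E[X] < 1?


E[X] = C(330, 7) · 5^{1 − 21} = 79313455049400 · 5^{−20} = 79313455049400/95367431640625.
As a reduced fraction: E[X] = 3172538201976/3814697265625 ≈ 0.8316619.
Is E[X] < 1? YES.
Since E[X] < 1, there exists a 5-coloring of K_{330} with no monochromatic K_7; hence R_5(7) > 330.

E[X] = 3172538201976/3814697265625 ≈ 0.8316619; E[X] < 1, so R_5(7) > 330.


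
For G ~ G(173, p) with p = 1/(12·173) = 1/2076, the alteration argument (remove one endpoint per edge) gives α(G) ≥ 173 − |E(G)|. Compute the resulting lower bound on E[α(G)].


E[|E(G)|] = C(173, 2)·p = 14878 · (1/2076) = 43/6.
E[α(G)] ≥ n − E[|E(G)|] = 173 − 43/6 = 995/6.
Numerically: ≈ 165.833.
(This is only a lower bound; the true E[α(G)] may be larger.)

E[α(G)] ≥ 995/6 ≈ 165.833.


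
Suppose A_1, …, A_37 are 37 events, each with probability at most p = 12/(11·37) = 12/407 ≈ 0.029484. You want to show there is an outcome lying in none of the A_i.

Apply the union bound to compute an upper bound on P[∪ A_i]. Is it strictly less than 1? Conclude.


Union bound: P[∪_{i=1}^{37} A_i] ≤ Σ_i P[A_i] ≤ 37·p = 37·(12/407) = 12/11.
Numerically: 12/11 ≈ 1.090909.
Is 12/11 < 1? NO.
Since the bound 12/11 is ≥ 1, the union bound is uninformative here; it does NOT by itself certify existence.

37·p = 12/11 ≈ 1.090909; existence NOT certified by the union bound.


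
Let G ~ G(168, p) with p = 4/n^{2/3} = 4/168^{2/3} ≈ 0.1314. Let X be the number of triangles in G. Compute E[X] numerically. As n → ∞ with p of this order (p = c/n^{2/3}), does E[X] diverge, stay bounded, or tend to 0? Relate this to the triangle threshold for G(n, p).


Number of potential triangles: C(168, 3) = 776216.
Each occurs with probability p³ ≈ (0.1314)³ ≈ 2.267574e-03.
By linearity: E[X] = C(168, 3)·p³ ≈ 776216 · 2.267574e-03 ≈ 1760.1270.
Since α = 2/3 < 1, p = c/n^{2/3} ≫ 1/n is above the triangle threshold p ~ 1/n. Asymptotically E[X] ~ (c³/6)·n^{3(1−α)} = (4³/6)·n^{1} → ∞; triangles are abundant w.h.p.

E[X] ≈ 1760.1270; in regime p = Θ(1/n^{2/3}) E[X] diverges (above the triangle threshold p ~ 1/n).


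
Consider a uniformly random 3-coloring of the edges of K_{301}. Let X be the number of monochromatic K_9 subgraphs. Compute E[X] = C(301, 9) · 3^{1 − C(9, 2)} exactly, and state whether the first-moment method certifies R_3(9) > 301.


E[X] = C(301, 9) · 3^{1 − 36} = 49533303936090975 · 3^{−35} = 49533303936090975/50031545098999707.
As a reduced fraction: E[X] = 16511101312030325/16677181699666569 ≈ 0.9900.
Is E[X] < 1? YES.
Since E[X] < 1, there exists a 3-coloring of K_{301} with no monochromatic K_9; hence R_3(9) > 301.

E[X] = 16511101312030325/16677181699666569 ≈ 0.9900; E[X] < 1, so R_3(9) > 301.


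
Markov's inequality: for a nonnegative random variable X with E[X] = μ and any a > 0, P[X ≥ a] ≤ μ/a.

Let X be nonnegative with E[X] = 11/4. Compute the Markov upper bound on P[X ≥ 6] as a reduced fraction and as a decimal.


μ = E[X] = 11/4, a = 6.
Markov: P[X ≥ 6] ≤ μ/a = (11/4)/6 = 11/24.
Numerically: ≈ 0.4583.
(Since a = 6 > μ = 2.7500, the bound 11/24 is < 1 and informative.)

P[X ≥ 6] ≤ 11/24 ≈ 0.4583.


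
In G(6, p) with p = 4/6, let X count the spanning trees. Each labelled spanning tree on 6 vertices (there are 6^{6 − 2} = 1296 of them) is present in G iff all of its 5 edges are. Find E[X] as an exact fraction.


K_6 has 6^{6 − 2} = 1296 labelled spanning trees.
For each such spanning tree H, let X_H = 1 if all 5 edges of H are present in G. Then P[X_H = 1] = p^{5} = (2/3)^{5} = 32/243.
By linearity of expectation: E[X] = Σ_H E[X_H] = 1296 · p^{5} = 1296 · 32/243 = 512/3.
Numerically: E[X] ≈ 170.667.

E[X] = 1296 · (2/3)^{5} = 512/3 ≈ 170.667.


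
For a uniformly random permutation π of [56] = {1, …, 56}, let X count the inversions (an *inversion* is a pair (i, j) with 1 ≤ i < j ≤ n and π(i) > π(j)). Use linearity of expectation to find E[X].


Write X = Σ X_I over the C(56, 2) = 1540 pairs i < j, with X_I the indicator of one inversion.
There are 1540 indicators.
For each fixed pair i < j, the values π(i) and π(j) are two distinct elements of {1, …, 56} in uniformly random order; by symmetry P[π(i) > π(j)] = 1/2.
By linearity: E[X] = 1540 · (1/2) = C(56, 2) · (1/2) = 1540/2 = 770 ≈ 770.0000.

E[X] = 770 = 770.0000.


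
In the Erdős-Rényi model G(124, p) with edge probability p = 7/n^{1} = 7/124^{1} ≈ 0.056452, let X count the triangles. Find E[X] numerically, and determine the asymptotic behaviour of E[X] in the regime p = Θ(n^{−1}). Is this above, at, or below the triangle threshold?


Number of potential triangles: C(124, 3) = 310124.
Each occurs with probability p³ ≈ (0.056452)³ ≈ 1.7989913e-04.
By linearity: E[X] = C(124, 3)·p³ ≈ 310124 · 1.7989913e-04 ≈ 55.79104.
Here α = 1, so p = 7/n is exactly at the triangle threshold p ~ 1/n. Asymptotically E[X] → c³/6 = 7³/6 = 343/6 ≈ 57.16667, a bounded constant. In this regime the triangle count is asymptotically Poisson(c³/6).

E[X] ≈ 55.79104; in regime p = Θ(1/n^{1}) E[X] stays bounded (at the triangle threshold p ~ 1/n).


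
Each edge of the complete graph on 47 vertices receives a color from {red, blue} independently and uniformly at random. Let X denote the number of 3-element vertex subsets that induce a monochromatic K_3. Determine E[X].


Let X = Σ_S X_S over the C(47, 3) = 16215 subsets S of size 3, where X_S = 1 if the K_3 on S is monochromatic.
For a fixed S, the K_3 on S has C(3, 2) = 3 edges. P[all 3 edges red] = (1/2)^3, and likewise for blue, so P[monochromatic] = 2·(1/2)^3 = 2^{1 − 3} = 1/4.
Summing: E[X] = C(47, 3) · 2^{1 − 3} = 16215 · 1/4 = 16215/4.
Numerically: E[X] ≈ 4053.750000.

E[X] = C(47,3)·2^(1−C(3,2)) = 16215/4 ≈ 4053.750000.


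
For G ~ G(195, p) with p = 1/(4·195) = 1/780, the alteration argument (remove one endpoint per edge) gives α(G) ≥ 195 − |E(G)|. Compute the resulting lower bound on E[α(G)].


E[|E(G)|] = C(195, 2)·p = 18915 · (1/780) = 97/4.
E[α(G)] ≥ n − E[|E(G)|] = 195 − 97/4 = 683/4.
Numerically: ≈ 170.750000.
(This is only a lower bound; the true E[α(G)] may be larger.)

E[α(G)] ≥ 683/4 ≈ 170.750000.


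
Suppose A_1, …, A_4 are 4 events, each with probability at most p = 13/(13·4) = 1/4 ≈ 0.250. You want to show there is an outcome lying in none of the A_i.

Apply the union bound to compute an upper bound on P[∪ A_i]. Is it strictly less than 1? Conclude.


Union bound: P[∪_{i=1}^{4} A_i] ≤ Σ_i P[A_i] ≤ 4·p = 4·(1/4) = 1.
Numerically: 1 ≈ 1.000.
Is 1 < 1? NO.
Since the bound 1 is ≥ 1, the union bound is uninformative here; it does NOT by itself certify existence.

4·p = 1 ≈ 1.000; existence NOT certified by the union bound.


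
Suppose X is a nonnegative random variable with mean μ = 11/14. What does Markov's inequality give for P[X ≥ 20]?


μ = E[X] = 11/14, a = 20.
Markov: P[X ≥ 20] ≤ μ/a = (11/14)/20 = 11/280.
Numerically: ≈ 0.03929.
(Since a = 20 > μ = 0.78571, the bound 11/280 is < 1 and informative.)

P[X ≥ 20] ≤ 11/280 ≈ 0.03929.


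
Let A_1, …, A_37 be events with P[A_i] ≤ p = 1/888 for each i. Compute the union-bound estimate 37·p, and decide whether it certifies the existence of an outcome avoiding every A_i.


Union bound: P[∪_{i=1}^{37} A_i] ≤ Σ_i P[A_i] ≤ 37·p = 37·(1/888) = 1/24.
Numerically: 1/24 ≈ 0.04167.
Is 1/24 < 1? YES.
Since P[∪ A_i] ≤ 1/24 < 1, the complement has P[∩ A_i^c] ≥ 1 − 1/24 = 23/24 > 0, so some outcome avoids every A_i.

37·p = 1/24 ≈ 0.04167; existence CERTIFIED by the union bound.


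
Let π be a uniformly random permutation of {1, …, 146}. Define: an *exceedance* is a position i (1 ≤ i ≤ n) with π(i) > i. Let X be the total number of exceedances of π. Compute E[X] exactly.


Write X = Σ_{i=1}^{146} X_i, where X_i = 1_{π(i) > i}.
For each fixed i, π(i) is uniform over {1, …, 146} (marginal of a uniform permutation), so P[π(i) > i] = (n − i)/n. Summing: Σ_{i=1}^{146} (n − i)/n = (0 + 1 + … + 145)/146 = 146(146 − 1)/(2·146) = (146 − 1)/2.
Hence E[X] = Σ_{i=1}^{146} (146 − i)/146 = 145/2 ≈ 72.5000.

E[X] = 145/2 = 72.5000.


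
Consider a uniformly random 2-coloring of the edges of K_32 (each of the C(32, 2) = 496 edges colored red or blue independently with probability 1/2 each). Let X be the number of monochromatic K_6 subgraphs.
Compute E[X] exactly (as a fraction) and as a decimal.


Let X = Σ_S X_S over the C(32, 6) = 906192 subsets S of size 6, where X_S = 1 if the K_6 on S is monochromatic.
For a fixed S, the K_6 on S has C(6, 2) = 15 edges. P[all 15 edges red] = (1/2)^15, and likewise for blue, so P[monochromatic] = 2·(1/2)^15 = 2^{1 − 15} = 1/16384.
Summing: E[X] = C(32, 6) · 2^{1 − 15} = 906192 · 1/16384 = 56637/1024.
Numerically: E[X] ≈ 55.30957.

E[X] = C(32,6)·2^(1−C(6,2)) = 56637/1024 ≈ 55.30957.


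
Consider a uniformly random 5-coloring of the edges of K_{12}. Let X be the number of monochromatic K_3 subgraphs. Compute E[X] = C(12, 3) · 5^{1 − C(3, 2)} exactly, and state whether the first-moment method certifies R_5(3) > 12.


E[X] = C(12, 3) · 5^{1 − 3} = 220 · 5^{−2} = 220/25.
As a reduced fraction: E[X] = 44/5 ≈ 8.80000.
Is E[X] < 1? NO.
Since E[X] ≥ 1, the first-moment bound is inconclusive at n = 12; it does NOT by itself certify R_5(3) > 12.

E[X] = 44/5 ≈ 8.80000; E[X] ≥ 1; first-moment method inconclusive here.


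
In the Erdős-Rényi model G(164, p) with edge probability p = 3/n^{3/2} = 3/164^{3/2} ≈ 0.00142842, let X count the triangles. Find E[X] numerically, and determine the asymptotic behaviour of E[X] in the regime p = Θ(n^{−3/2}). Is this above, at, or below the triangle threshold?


Number of potential triangles: C(164, 3) = 721764.
Each occurs with probability p³ ≈ (0.00142842)³ ≈ 2.91451603e-09.
By linearity: E[X] = C(164, 3)·p³ ≈ 721764 · 2.91451603e-09 ≈ 0.002104.
Since α = 3/2 > 1, p = c/n^{3/2} = o(1/n) is below the triangle threshold p ~ 1/n. Asymptotically E[X] ~ (c³/6)·n^{3(1−α)} = (3³/6)·n^{-1.5} → 0, so by Markov's inequality G has no triangles w.h.p.

E[X] ≈ 0.002104; in regime p = Θ(1/n^{3/2}) E[X] tends to 0 (below the triangle threshold p ~ 1/n).


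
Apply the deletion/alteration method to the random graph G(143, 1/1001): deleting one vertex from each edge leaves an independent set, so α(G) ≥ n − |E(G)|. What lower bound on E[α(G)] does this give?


E[|E(G)|] = C(143, 2)·p = 10153 · (1/1001) = 71/7.
E[α(G)] ≥ n − E[|E(G)|] = 143 − 71/7 = 930/7.
Numerically: ≈ 132.857.
(This is only a lower bound; the true E[α(G)] may be larger.)

E[α(G)] ≥ 930/7 ≈ 132.857.


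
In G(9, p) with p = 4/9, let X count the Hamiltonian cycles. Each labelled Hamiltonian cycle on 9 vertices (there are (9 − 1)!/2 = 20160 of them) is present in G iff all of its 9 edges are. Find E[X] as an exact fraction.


K_9 has (9 − 1)!/2 = 20160 labelled Hamiltonian cycles.
For each such Hamiltonian cycle H, let X_H = 1 if all 9 edges of H are present in G. Then P[X_H = 1] = p^{9} = (4/9)^{9} = 262144/387420489.
Summing the indicators: E[X] = Σ_H E[X_H] = 20160 · p^{9} = 20160 · 262144/387420489 = 587202560/43046721.
Numerically: E[X] ≈ 13.6.

E[X] = 20160 · (4/9)^{9} = 587202560/43046721 ≈ 13.6.


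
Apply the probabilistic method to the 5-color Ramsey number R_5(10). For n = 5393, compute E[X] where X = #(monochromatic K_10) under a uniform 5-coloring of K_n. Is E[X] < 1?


E[X] = C(5393, 10) · 5^{1 − 45} = 5687418968154238267170642278008 · 5^{−44} = 5687418968154238267170642278008/5684341886080801486968994140625.
As a reduced fraction: E[X] = 5687418968154238267170642278008/5684341886080801486968994140625 ≈ 1.0005413.
Is E[X] < 1? NO.
Since E[X] ≥ 1, the first-moment bound is inconclusive at n = 5393; it does NOT by itself certify R_5(10) > 5393.

E[X] = 5687418968154238267170642278008/5684341886080801486968994140625 ≈ 1.0005413; E[X] ≥ 1; first-moment method inconclusive here.


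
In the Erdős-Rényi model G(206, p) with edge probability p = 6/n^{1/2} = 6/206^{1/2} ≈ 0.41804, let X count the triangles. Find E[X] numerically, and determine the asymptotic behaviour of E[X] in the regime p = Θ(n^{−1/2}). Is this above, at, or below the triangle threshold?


Number of potential triangles: C(206, 3) = 1435820.
Each occurs with probability p³ ≈ (0.41804)³ ≈ 7.30555005e-02.
By linearity: E[X] = C(206, 3)·p³ ≈ 1435820 · 7.30555005e-02 ≈ 104894.548768.
Since α = 1/2 < 1, p = c/n^{1/2} ≫ 1/n is above the triangle threshold p ~ 1/n. Asymptotically E[X] ~ (c³/6)·n^{3(1−α)} = (6³/6)·n^{1.5} → ∞; triangles are abundant w.h.p.

E[X] ≈ 104894.548768; in regime p = Θ(1/n^{1/2}) E[X] diverges (above the triangle threshold p ~ 1/n).


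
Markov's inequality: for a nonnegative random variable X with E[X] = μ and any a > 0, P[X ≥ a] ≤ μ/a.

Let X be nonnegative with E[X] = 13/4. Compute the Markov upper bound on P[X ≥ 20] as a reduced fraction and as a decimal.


μ = E[X] = 13/4, a = 20.
Markov: P[X ≥ 20] ≤ μ/a = (13/4)/20 = 13/80.
Numerically: ≈ 0.163.
(Since a = 20 > μ = 3.250, the bound 13/80 is < 1 and informative.)

P[X ≥ 20] ≤ 13/80 ≈ 0.163.


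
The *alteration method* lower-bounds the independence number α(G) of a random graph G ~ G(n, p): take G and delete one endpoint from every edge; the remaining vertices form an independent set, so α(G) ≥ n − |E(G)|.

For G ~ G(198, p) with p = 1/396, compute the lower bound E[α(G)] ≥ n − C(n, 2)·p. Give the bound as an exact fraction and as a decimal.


E[|E(G)|] = C(198, 2)·p = 19503 · (1/396) = 197/4.
E[α(G)] ≥ n − E[|E(G)|] = 198 − 197/4 = 595/4.
Numerically: ≈ 148.750000.
(This is only a lower bound; the true E[α(G)] may be larger.)

E[α(G)] ≥ 595/4 ≈ 148.750000.


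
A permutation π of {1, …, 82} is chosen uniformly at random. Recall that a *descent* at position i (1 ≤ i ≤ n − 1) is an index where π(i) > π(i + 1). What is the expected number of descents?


Write X = Σ X_I over i = 1, …, 81, with X_I the indicator of one descent.
There are 81 indicators.
For each fixed i, the pair (π(i), π(i+1)) is a uniformly random ordered pair of distinct values from {1, …, 82}; by symmetry P[π(i) > π(i+1)] = 1/2.
By linearity: E[X] = 81 · (1/2) = (82 − 1) · (1/2) = 81/2 ≈ 40.50000.

E[X] = 81/2 = 40.50000.


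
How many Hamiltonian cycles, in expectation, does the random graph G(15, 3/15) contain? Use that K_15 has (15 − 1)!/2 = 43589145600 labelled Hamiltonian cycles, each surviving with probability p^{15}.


K_15 has (15 − 1)!/2 = 43589145600 labelled Hamiltonian cycles.
For each such Hamiltonian cycle H, let X_H = 1 if all 15 edges of H are present in G. Then P[X_H = 1] = p^{15} = (1/5)^{15} = 1/30517578125.
Summing the indicators: E[X] = Σ_H E[X_H] = 43589145600 · p^{15} = 43589145600 · 1/30517578125 = 1743565824/1220703125.
Numerically: E[X] ≈ 1.4283.

E[X] = 43589145600 · (1/5)^{15} = 1743565824/1220703125 ≈ 1.4283.


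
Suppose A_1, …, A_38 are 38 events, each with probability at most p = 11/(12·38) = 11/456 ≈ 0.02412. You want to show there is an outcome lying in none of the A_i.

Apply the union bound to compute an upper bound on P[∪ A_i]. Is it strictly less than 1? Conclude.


Union bound: P[∪_{i=1}^{38} A_i] ≤ Σ_i P[A_i] ≤ 38·p = 38·(11/456) = 11/12.
Numerically: 11/12 ≈ 0.91667.
Is 11/12 < 1? YES.
Since P[∪ A_i] ≤ 11/12 < 1, the complement has P[∩ A_i^c] ≥ 1 − 11/12 = 1/12 > 0, so some outcome avoids every A_i.

38·p = 11/12 ≈ 0.91667; existence CERTIFIED by the union bound.


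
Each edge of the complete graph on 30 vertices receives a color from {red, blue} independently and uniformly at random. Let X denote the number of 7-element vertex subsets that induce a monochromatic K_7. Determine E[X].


Let X = Σ_S X_S over the C(30, 7) = 2035800 subsets S of size 7, where X_S = 1 if the K_7 on S is monochromatic.
For a fixed S, the K_7 on S has C(7, 2) = 21 edges. P[all 21 edges red] = (1/2)^21, and likewise for blue, so P[monochromatic] = 2·(1/2)^21 = 2^{1 − 21} = 1/1048576.
By linearity: E[X] = C(30, 7) · 2^{1 − 21} = 2035800 · 1/1048576 = 254475/131072.
Numerically: E[X] ≈ 1.941490.

E[X] = C(30,7)·2^(1−C(7,2)) = 254475/131072 ≈ 1.941490.


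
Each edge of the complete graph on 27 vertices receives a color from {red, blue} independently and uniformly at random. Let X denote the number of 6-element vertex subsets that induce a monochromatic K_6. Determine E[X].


Let X = Σ_S X_S over the C(27, 6) = 296010 subsets S of size 6, where X_S = 1 if the K_6 on S is monochromatic.
For a fixed S, the K_6 on S has C(6, 2) = 15 edges. P[all 15 edges red] = (1/2)^15, and likewise for blue, so P[monochromatic] = 2·(1/2)^15 = 2^{1 − 15} = 1/16384.
By linearity: E[X] = C(27, 6) · 2^{1 − 15} = 296010 · 1/16384 = 148005/8192.
Numerically: E[X] ≈ 18.06702.

E[X] = C(27,6)·2^(1−C(6,2)) = 148005/8192 ≈ 18.06702.


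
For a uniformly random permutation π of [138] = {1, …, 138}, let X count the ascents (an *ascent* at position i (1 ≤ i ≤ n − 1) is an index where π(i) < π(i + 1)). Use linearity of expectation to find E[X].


Write X = Σ X_I over i = 1, …, 137, with X_I the indicator of one ascent.
There are 137 indicators.
For each fixed i, the pair (π(i), π(i+1)) is a uniformly random ordered pair of distinct values from {1, …, 138}; by symmetry P[π(i) < π(i+1)] = 1/2.
By linearity: E[X] = 137 · (1/2) = (138 − 1) · (1/2) = 137/2 ≈ 68.5000.

E[X] = 137/2 = 68.5000.


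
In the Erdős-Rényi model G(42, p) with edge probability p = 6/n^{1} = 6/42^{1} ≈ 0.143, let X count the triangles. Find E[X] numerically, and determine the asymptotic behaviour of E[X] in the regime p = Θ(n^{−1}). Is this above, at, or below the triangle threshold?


Number of potential triangles: C(42, 3) = 11480.
Each occurs with probability p³ ≈ (0.143)³ ≈ 2.91545e-03.
By linearity: E[X] = C(42, 3)·p³ ≈ 11480 · 2.91545e-03 ≈ 33.469.
Here α = 1, so p = 6/n is exactly at the triangle threshold p ~ 1/n. Asymptotically E[X] → c³/6 = 6³/6 = 36 ≈ 36.000, a bounded constant. In this regime the triangle count is asymptotically Poisson(c³/6).

E[X] ≈ 33.469; in regime p = Θ(1/n^{1}) E[X] stays bounded (at the triangle threshold p ~ 1/n).


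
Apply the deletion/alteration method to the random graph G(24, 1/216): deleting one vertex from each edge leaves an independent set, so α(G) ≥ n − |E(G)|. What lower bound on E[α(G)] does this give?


E[|E(G)|] = C(24, 2)·p = 276 · (1/216) = 23/18.
E[α(G)] ≥ n − E[|E(G)|] = 24 − 23/18 = 409/18.
Numerically: ≈ 22.722222.
(This is only a lower bound; the true E[α(G)] may be larger.)

E[α(G)] ≥ 409/18 ≈ 22.722222.


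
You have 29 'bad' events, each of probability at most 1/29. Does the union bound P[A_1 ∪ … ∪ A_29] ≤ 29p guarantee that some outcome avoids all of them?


Union bound: P[∪_{i=1}^{29} A_i] ≤ Σ_i P[A_i] ≤ 29·p = 29·(1/29) = 1.
Numerically: 1 ≈ 1.000.
Is 1 < 1? NO.
Since the bound 1 is ≥ 1, the union bound is uninformative here; it does NOT by itself certify existence.

29·p = 1 ≈ 1.000; existence NOT certified by the union bound.


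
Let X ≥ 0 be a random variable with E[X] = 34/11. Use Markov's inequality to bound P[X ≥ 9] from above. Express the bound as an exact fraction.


μ = E[X] = 34/11, a = 9.
Markov: P[X ≥ 9] ≤ μ/a = (34/11)/9 = 34/99.
Numerically: ≈ 0.343.
(Since a = 9 > μ = 3.091, the bound 34/99 is < 1 and informative.)

P[X ≥ 9] ≤ 34/99 ≈ 0.343.


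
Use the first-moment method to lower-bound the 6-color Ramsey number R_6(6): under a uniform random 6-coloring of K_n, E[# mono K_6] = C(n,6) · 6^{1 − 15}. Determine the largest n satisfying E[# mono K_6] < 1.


We need C(n, 6) · 6^{1 − 15} < 1, i.e. C(n, 6) < 6^{15 − 1} = 78364164096.
Check values of n near the boundary:
  n = 197: C(197, 6) = 75176946208; 75176946208 < 78364164096? YES
  n = 198: C(198, 6) = 77526225777; 77526225777 < 78364164096? YES
  n = 199: C(199, 6) = 79936367511; 79936367511 < 78364164096? NO
  n = 200: C(200, 6) = 82408626300; 82408626300 < 78364164096? NO
  n = 201: C(201, 6) = 84944276340; 84944276340 < 78364164096? NO
The largest n with C(n, 6) < 78364164096 is n = 198 (where E[X] = 25842075259/26121388032 ≈ 0.989). Hence R_6(6) > 198, i.e. R_6(6) ≥ 199.

Largest n = 198; hence R_6(6) > 198.


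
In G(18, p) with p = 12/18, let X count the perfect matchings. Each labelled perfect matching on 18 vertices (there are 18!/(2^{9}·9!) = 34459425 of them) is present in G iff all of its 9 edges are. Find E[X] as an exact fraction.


K_18 has 18!/(2^{9}·9!) = 34459425 labelled perfect matchings.
For each such perfect matching H, let X_H = 1 if all 9 edges of H are present in G. Then P[X_H = 1] = p^{9} = (2/3)^{9} = 512/19683.
By linearity of expectation: E[X] = Σ_H E[X_H] = 34459425 · p^{9} = 34459425 · 512/19683 = 217817600/243.
Numerically: E[X] ≈ 896369.

E[X] = 34459425 · (2/3)^{9} = 217817600/243 ≈ 896369.


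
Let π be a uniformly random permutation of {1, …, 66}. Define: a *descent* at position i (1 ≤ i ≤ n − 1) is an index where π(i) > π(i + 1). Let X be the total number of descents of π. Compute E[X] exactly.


Write X = Σ X_I over i = 1, …, 65, with X_I the indicator of one descent.
There are 65 indicators.
For each fixed i, the pair (π(i), π(i+1)) is a uniformly random ordered pair of distinct values from {1, …, 66}; by symmetry P[π(i) > π(i+1)] = 1/2.
By linearity: E[X] = 65 · (1/2) = (66 − 1) · (1/2) = 65/2 ≈ 32.5000.

E[X] = 65/2 = 32.5000.


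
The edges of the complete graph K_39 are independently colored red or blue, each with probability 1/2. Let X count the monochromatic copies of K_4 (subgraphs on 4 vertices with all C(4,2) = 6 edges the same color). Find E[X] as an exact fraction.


Let X = Σ_S X_S over the C(39, 4) = 82251 subsets S of size 4, where X_S = 1 if the K_4 on S is monochromatic.
For a fixed S, the K_4 on S has C(4, 2) = 6 edges. P[all 6 edges red] = (1/2)^6, and likewise for blue, so P[monochromatic] = 2·(1/2)^6 = 2^{1 − 6} = 1/32.
By linearity of expectation: E[X] = C(39, 4) · 2^{1 − 6} = 82251 · 1/32 = 82251/32.
Numerically: E[X] ≈ 2570.34375.

E[X] = C(39,4)·2^(1−C(4,2)) = 82251/32 ≈ 2570.34375.


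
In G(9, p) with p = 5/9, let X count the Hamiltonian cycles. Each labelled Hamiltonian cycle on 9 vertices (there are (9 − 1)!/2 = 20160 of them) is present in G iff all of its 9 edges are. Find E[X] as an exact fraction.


K_9 has (9 − 1)!/2 = 20160 labelled Hamiltonian cycles.
For each such Hamiltonian cycle H, let X_H = 1 if all 9 edges of H are present in G. Then P[X_H = 1] = p^{9} = (5/9)^{9} = 1953125/387420489.
Summing the indicators: E[X] = Σ_H E[X_H] = 20160 · p^{9} = 20160 · 1953125/387420489 = 4375000000/43046721.
Numerically: E[X] ≈ 101.63.

E[X] = 20160 · (5/9)^{9} = 4375000000/43046721 ≈ 101.63.


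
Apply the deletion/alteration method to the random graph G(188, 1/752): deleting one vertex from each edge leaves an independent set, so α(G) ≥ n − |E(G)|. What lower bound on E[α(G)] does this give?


E[|E(G)|] = C(188, 2)·p = 17578 · (1/752) = 187/8.
E[α(G)] ≥ n − E[|E(G)|] = 188 − 187/8 = 1317/8.
Numerically: ≈ 164.625.
(This is only a lower bound; the true E[α(G)] may be larger.)

E[α(G)] ≥ 1317/8 ≈ 164.625.


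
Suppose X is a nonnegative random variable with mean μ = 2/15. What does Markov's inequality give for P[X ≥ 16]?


μ = E[X] = 2/15, a = 16.
Markov: P[X ≥ 16] ≤ μ/a = (2/15)/16 = 1/120.
Numerically: ≈ 0.008.
(Since a = 16 > μ = 0.133, the bound 1/120 is < 1 and informative.)

P[X ≥ 16] ≤ 1/120 ≈ 0.008.


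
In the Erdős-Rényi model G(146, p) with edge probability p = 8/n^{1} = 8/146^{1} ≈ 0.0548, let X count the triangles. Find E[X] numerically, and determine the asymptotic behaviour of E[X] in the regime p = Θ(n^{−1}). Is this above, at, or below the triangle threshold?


Number of potential triangles: C(146, 3) = 508080.
Each occurs with probability p³ ≈ (0.0548)³ ≈ 1.64517e-04.
By linearity: E[X] = C(146, 3)·p³ ≈ 508080 · 1.64517e-04 ≈ 83.588.
Here α = 1, so p = 8/n is exactly at the triangle threshold p ~ 1/n. Asymptotically E[X] → c³/6 = 8³/6 = 256/3 ≈ 85.333, a bounded constant. In this regime the triangle count is asymptotically Poisson(c³/6).

E[X] ≈ 83.588; in regime p = Θ(1/n^{1}) E[X] stays bounded (at the triangle threshold p ~ 1/n).


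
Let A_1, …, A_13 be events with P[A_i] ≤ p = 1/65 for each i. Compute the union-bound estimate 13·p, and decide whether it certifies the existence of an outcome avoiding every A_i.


Union bound: P[∪_{i=1}^{13} A_i] ≤ Σ_i P[A_i] ≤ 13·p = 13·(1/65) = 1/5.
Numerically: 1/5 ≈ 0.20000.
Is 1/5 < 1? YES.
Since P[∪ A_i] ≤ 1/5 < 1, the complement has P[∩ A_i^c] ≥ 1 − 1/5 = 4/5 > 0, so some outcome avoids every A_i.

13·p = 1/5 ≈ 0.20000; existence CERTIFIED by the union bound.


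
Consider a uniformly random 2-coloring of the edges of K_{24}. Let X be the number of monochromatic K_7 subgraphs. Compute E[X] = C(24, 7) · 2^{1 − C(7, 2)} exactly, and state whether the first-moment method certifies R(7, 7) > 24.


E[X] = C(24, 7) · 2^{1 − 21} = 346104 · 2^{−20} = 346104/1048576.
As a reduced fraction: E[X] = 43263/131072 ≈ 0.33007.
Is E[X] < 1? YES.
Since E[X] < 1, there exists a 2-coloring of K_{24} with no monochromatic K_7; hence R(7, 7) > 24.

E[X] = 43263/131072 ≈ 0.33007; E[X] < 1, so R(7, 7) > 24.


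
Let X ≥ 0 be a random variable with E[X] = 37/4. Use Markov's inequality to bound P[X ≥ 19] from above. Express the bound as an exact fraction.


μ = E[X] = 37/4, a = 19.
Markov: P[X ≥ 19] ≤ μ/a = (37/4)/19 = 37/76.
Numerically: ≈ 0.4868.
(Since a = 19 > μ = 9.2500, the bound 37/76 is < 1 and informative.)

P[X ≥ 19] ≤ 37/76 ≈ 0.4868.


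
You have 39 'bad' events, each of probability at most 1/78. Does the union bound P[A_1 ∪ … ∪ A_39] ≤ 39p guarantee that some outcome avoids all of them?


Union bound: P[∪_{i=1}^{39} A_i] ≤ Σ_i P[A_i] ≤ 39·p = 39·(1/78) = 1/2.
Numerically: 1/2 ≈ 0.500000.
Is 1/2 < 1? YES.
Since P[∪ A_i] ≤ 1/2 < 1, the complement has P[∩ A_i^c] ≥ 1 − 1/2 = 1/2 > 0, so some outcome avoids every A_i.

39·p = 1/2 ≈ 0.500000; existence CERTIFIED by the union bound.
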